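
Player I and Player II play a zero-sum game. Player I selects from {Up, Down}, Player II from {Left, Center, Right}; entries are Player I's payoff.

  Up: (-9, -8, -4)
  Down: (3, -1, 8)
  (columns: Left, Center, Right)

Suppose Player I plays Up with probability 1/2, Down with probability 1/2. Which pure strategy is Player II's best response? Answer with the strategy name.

If Player II plays Left, Player I's expected payoff is (1/2)·(-9) + (1/2)·3 = -3.
If Player II plays Center, Player I's expected payoff is (1/2)·(-8) + (1/2)·(-1) = -9/2.
If Player II plays Right, Player I's expected payoff is (1/2)·(-4) + (1/2)·8 = 2.
Player II minimizes Player I's payoff; the smallest is -9/2, so the best response is Center.

Center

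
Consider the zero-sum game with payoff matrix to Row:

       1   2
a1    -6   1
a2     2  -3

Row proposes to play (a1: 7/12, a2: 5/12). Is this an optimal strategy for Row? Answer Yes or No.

Against 1 this mix gives (7/12)·(-6) + (5/12)·2 = -8/3.
Against 2 this mix gives (7/12)·1 + (5/12)·(-3) = -2/3.
Column will play 1, holding Row to -8/3. Shifting weight toward the row that does better against 1 would raise this floor (the equalizing mix achieves -4/3 against both 1 and 2), so the proposed strategy is not optimal.

No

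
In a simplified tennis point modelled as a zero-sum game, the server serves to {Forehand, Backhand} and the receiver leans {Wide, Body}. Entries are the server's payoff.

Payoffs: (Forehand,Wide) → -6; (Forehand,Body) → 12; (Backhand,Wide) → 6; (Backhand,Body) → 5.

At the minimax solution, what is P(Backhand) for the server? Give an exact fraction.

Row minima: Forehand → -6, Backhand → 5; maximin = 5.
Column maxima: Wide → 6, Body → 12; minimax = 6.
5 ≠ 6, so there is no saddle point; optimal play is mixed.
Let the server play Forehand with probability p. Expected payoff against Wide: (-6)p + 6(1−p) = −12p + 6; against Body: 12p + 5(1−p) = 7p + 5.
Setting these equal: −12p + 6 = 7p + 5 ⇒ −19p = -1 ⇒ p = 1/19, and the value is (-12)·(1/19) + 6 = 102/19.
For the receiver: with q = P(Wide), equating Forehand's and Backhand's payoffs gives −18q + 12 = q + 5 ⇒ q = 7/19.

18/19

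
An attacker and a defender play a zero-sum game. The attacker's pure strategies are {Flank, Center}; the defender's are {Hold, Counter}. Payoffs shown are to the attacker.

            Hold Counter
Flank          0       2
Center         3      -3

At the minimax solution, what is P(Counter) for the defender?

Row minima: Flank → 0, Center → -3; maximin = 0.
Column maxima: Hold → 3, Counter → 2; minimax = 2.
0 ≠ 2, so there is no saddle point; optimal play is mixed.
Let the attacker play Flank with probability p. Expected payoff against Hold: 0p + 3(1−p) = −3p + 3; against Counter: 2p + (-3)(1−p) = 5p − 3.
Setting these equal: −3p + 3 = 5p − 3 ⇒ −8p = -6 ⇒ p = 3/4, and the value is (-3)·(3/4) + 3 = 3/4.
For the defender: with q = P(Hold), equating Flank's and Center's payoffs gives −2q + 2 = 6q − 3 ⇒ q = 5/8.

3/8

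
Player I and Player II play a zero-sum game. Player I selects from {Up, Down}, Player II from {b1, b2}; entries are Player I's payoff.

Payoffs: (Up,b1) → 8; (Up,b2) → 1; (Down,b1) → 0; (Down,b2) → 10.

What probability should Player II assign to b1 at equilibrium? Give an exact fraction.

Row minima: Up → 1, Down → 0; maximin = 1.
Column maxima: b1 → 8, b2 → 10; minimax = 8.
1 ≠ 8, so there is no saddle point; optimal play is mixed.
Let Player I play Up with probability p. Expected payoff against b1: 8p + 0(1−p) = 8p; against b2: 1p + 10(1−p) = −9p + 10.
Setting these equal: 8p = −9p + 10 ⇒ 17p = 10 ⇒ p = 10/17, and the value is (8)·(10/17) = 80/17.
For Player II: with q = P(b1), equating Up's and Down's payoffs gives 7q + 1 = −10q + 10 ⇒ q = 9/17.

9/17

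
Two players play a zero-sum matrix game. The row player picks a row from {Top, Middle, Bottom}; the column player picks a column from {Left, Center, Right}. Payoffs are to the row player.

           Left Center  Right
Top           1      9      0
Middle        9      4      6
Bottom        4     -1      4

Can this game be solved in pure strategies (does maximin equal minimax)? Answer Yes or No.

No

Row minima: Top → 0, Middle → 4, Bottom → -1; maximin = 4.
Column maxima: Left → 9, Center → 9, Right → 6; minimax = 6.
4 ≠ 6, so no pure-strategy equilibrium exists.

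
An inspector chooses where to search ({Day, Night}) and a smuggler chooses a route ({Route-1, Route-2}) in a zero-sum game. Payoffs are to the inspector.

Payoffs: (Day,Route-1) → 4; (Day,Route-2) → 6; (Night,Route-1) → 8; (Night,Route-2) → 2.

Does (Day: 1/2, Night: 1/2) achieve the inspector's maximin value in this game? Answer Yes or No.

No

Against Route-1 this mix gives (1/2)·4 + (1/2)·8 = 6.
Against Route-2 this mix gives (1/2)·6 + (1/2)·2 = 4.
The smuggler will play Route-2, holding the inspector to 4. Shifting weight toward the row that does better against Route-2 would raise this floor (the equalizing mix achieves 5 against both Route-2 and Route-1), so the proposed strategy is not optimal.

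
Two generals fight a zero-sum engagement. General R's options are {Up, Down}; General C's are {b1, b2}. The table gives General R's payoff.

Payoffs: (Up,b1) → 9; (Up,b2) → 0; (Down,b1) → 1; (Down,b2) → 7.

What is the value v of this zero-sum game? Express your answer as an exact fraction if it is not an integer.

Row minima: Up → 0, Down → 1; maximin = 1.
Column maxima: b1 → 9, b2 → 7; minimax = 7.
1 ≠ 7, so there is no saddle point; optimal play is mixed.
Let General R play Up with probability p. Expected payoff against b1: 9p + 1(1−p) = 8p + 1; against b2: 0p + 7(1−p) = −7p + 7.
Setting these equal: 8p + 1 = −7p + 7 ⇒ 15p = 6 ⇒ p = 2/5, and the value is (8)·(2/5) + 1 = 21/5.
For General C: with q = P(b1), equating Up's and Down's payoffs gives 9q = −6q + 7 ⇒ q = 7/15.

21/5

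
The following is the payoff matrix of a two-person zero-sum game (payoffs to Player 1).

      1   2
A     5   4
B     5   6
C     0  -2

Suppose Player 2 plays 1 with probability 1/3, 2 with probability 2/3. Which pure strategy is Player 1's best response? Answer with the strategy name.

B

Expected payoff of A: (1/3)·5 + (2/3)·4 = 13/3.
Expected payoff of B: (1/3)·5 + (2/3)·6 = 17/3.
Expected payoff of C: (1/3)·0 + (2/3)·(-2) = -4/3.
The largest is 17/3, so Player 1's best response is B.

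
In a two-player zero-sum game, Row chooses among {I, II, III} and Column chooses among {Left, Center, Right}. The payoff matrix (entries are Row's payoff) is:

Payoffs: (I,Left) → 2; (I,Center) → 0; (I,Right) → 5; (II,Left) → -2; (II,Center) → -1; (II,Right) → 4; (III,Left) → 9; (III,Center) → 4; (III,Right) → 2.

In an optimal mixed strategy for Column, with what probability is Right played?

4/7

Row minima: I → 0, II → -2, III → 2; maximin = 2.
Column maxima: Left → 9, Center → 4, Right → 5; minimax = 4.
2 ≠ 4, so there is no saddle point; optimal play is mixed.
II is strictly dominated by I, so Row never plays it.
With II eliminated, Left is strictly dominated by Center (it gives Row strictly more in every remaining row), so Column never plays it.
On the remaining 2×2 (I, III vs Center, Right):
Let Row play I with probability p. Expected payoff against Center: 0p + 4(1−p) = −4p + 4; against Right: 5p + 2(1−p) = 3p + 2.
Setting these equal: −4p + 4 = 3p + 2 ⇒ −7p = -2 ⇒ p = 2/7, and the value is (-4)·(2/7) + 4 = 20/7.
For Column: with q = P(Center), equating I's and III's payoffs gives −5q + 5 = 2q + 2 ⇒ q = 3/7.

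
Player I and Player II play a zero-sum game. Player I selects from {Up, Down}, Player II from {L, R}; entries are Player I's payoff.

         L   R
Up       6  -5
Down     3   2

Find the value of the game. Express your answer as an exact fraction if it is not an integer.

2

Row minima: Up → -5, Down → 2; maximin = 2.
Column maxima: L → 6, R → 2; minimax = 2.
Since maximin = minimax = 2, there is a saddle point and the value is 2.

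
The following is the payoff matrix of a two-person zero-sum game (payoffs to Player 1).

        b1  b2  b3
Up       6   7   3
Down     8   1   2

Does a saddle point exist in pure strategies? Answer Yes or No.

Row minima: Up → 3, Down → 1; maximin = 3.
Column maxima: b1 → 8, b2 → 7, b3 → 3; minimax = 3.
maximin = minimax = 3, so a saddle point exists.

Yes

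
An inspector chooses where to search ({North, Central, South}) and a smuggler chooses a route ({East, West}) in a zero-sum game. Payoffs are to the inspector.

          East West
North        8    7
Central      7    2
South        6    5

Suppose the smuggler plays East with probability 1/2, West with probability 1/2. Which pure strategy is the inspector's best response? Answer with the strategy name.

North

Expected payoff of North: (1/2)·8 + (1/2)·7 = 15/2.
Expected payoff of Central: (1/2)·7 + (1/2)·2 = 9/2.
Expected payoff of South: (1/2)·6 + (1/2)·5 = 11/2.
The largest is 15/2, so the inspector's best response is North.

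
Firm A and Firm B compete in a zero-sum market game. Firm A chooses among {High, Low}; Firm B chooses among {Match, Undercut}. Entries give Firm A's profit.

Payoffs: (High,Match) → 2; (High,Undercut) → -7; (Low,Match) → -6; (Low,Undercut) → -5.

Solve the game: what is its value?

-26/5

Row minima: High → -7, Low → -6; maximin = -6.
Column maxima: Match → 2, Undercut → -5; minimax = -5.
-6 ≠ -5, so there is no saddle point; optimal play is mixed.
Let Firm A play High with probability p. Expected payoff against Match: 2p + (-6)(1−p) = 8p − 6; against Undercut: (-7)p + (-5)(1−p) = −2p − 5.
Setting these equal: 8p − 6 = −2p − 5 ⇒ 10p = 1 ⇒ p = 1/10, and the value is (8)·(1/10) − 6 = -26/5.
For Firm B: with q = P(Match), equating High's and Low's payoffs gives 9q − 7 = −q − 5 ⇒ q = 1/5.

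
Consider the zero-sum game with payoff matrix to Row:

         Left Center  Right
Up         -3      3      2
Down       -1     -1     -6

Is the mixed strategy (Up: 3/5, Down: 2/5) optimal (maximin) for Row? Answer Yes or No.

No

Against Left this mix gives (3/5)·(-3) + (2/5)·(-1) = -11/5.
Against Center this mix gives (3/5)·3 + (2/5)·(-1) = 7/5.
Against Right this mix gives (3/5)·2 + (2/5)·(-6) = -6/5.
Column will play Left, holding Row to -11/5. Shifting weight toward the row that does better against Left would raise this floor (the equalizing mix achieves -2 against both Left and Right), so the proposed strategy is not optimal.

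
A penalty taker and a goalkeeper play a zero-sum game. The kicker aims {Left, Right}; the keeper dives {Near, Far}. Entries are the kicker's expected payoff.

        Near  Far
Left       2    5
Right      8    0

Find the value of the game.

Row minima: Left → 2, Right → 0; maximin = 2.
Column maxima: Near → 8, Far → 5; minimax = 5.
2 ≠ 5, so there is no saddle point; optimal play is mixed.
Let the kicker play Left with probability p. Expected payoff against Near: 2p + 8(1−p) = −6p + 8; against Far: 5p + 0(1−p) = 5p.
Setting these equal: −6p + 8 = 5p ⇒ −11p = -8 ⇒ p = 8/11, and the value is (-6)·(8/11) + 8 = 40/11.
For the keeper: with q = P(Near), equating Left's and Right's payoffs gives −3q + 5 = 8q ⇒ q = 5/11.

40/11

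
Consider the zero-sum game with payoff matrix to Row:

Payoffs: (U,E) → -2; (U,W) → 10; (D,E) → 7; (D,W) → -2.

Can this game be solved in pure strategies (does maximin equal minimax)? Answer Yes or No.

No

Row minima: U → -2, D → -2; maximin = -2.
Column maxima: E → 7, W → 10; minimax = 7.
-2 ≠ 7, so no pure-strategy equilibrium exists.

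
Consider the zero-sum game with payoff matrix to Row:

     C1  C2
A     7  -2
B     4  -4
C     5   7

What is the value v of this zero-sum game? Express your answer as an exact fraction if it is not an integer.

59/11

Row minima: A → -2, B → -4, C → 5; maximin = 5.
Column maxima: C1 → 7, C2 → 7; minimax = 7.
5 ≠ 7, so there is no saddle point; optimal play is mixed.
B is strictly dominated by A, so Row never plays it.
On the remaining 2×2 (A, C vs C1, C2):
Let Row play A with probability p. Expected payoff against C1: 7p + 5(1−p) = 2p + 5; against C2: (-2)p + 7(1−p) = −9p + 7.
Setting these equal: 2p + 5 = −9p + 7 ⇒ 11p = 2 ⇒ p = 2/11, and the value is (2)·(2/11) + 5 = 59/11.
For Column: with q = P(C1), equating A's and C's payoffs gives 9q − 2 = −2q + 7 ⇒ q = 9/11.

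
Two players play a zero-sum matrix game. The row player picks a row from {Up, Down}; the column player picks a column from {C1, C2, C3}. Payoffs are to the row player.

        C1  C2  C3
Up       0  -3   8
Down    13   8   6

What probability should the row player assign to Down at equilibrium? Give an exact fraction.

11/13

Row minima: Up → -3, Down → 6; maximin = 6.
Column maxima: C1 → 13, C2 → 8, C3 → 8; minimax = 8.
6 ≠ 8, so there is no saddle point; optimal play is mixed.
C1 is strictly dominated by C2 (it gives the row player strictly more in every row), so the column player never plays it.
On the remaining 2×2 (Up, Down vs C2, C3):
Let the row player play Up with probability p. Expected payoff against C2: (-3)p + 8(1−p) = −11p + 8; against C3: 8p + 6(1−p) = 2p + 6.
Setting these equal: −11p + 8 = 2p + 6 ⇒ −13p = -2 ⇒ p = 2/13, and the value is (-11)·(2/13) + 8 = 82/13.
For the column player: with q = P(C2), equating Up's and Down's payoffs gives −11q + 8 = 2q + 6 ⇒ q = 2/13.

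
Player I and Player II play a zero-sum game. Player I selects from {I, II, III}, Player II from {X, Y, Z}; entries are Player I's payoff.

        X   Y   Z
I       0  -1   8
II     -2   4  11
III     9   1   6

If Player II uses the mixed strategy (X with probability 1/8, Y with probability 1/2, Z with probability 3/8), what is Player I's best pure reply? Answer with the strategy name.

II

Expected payoff of I: (1/8)·0 + (1/2)·(-1) + (3/8)·8 = 5/2.
Expected payoff of II: (1/8)·(-2) + (1/2)·4 + (3/8)·11 = 47/8.
Expected payoff of III: (1/8)·9 + (1/2)·1 + (3/8)·6 = 31/8.
The largest is 47/8, so Player I's best response is II.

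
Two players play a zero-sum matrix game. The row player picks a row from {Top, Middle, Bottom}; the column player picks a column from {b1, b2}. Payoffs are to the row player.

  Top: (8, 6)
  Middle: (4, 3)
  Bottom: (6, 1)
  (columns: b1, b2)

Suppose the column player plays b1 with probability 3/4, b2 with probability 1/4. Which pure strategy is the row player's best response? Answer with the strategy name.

Top

Expected payoff of Top: (3/4)·8 + (1/4)·6 = 15/2.
Expected payoff of Middle: (3/4)·4 + (1/4)·3 = 15/4.
Expected payoff of Bottom: (3/4)·6 + (1/4)·1 = 19/4.
The largest is 15/2, so the row player's best response is Top.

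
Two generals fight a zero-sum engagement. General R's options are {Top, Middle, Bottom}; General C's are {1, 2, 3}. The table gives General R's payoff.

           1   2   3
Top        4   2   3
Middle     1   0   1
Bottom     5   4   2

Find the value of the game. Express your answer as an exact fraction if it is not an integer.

8/3

Row minima: Top → 2, Middle → 0, Bottom → 2; maximin = 2.
Column maxima: 1 → 5, 2 → 4, 3 → 3; minimax = 3.
2 ≠ 3, so there is no saddle point; optimal play is mixed.
Middle is strictly dominated by Top, so General R never plays it.
1 is strictly dominated by 2 (it gives General R strictly more in every row), so General C never plays it.
On the remaining 2×2 (Top, Bottom vs 2, 3):
Let General R play Top with probability p. Expected payoff against 2: 2p + 4(1−p) = −2p + 4; against 3: 3p + 2(1−p) = p + 2.
Setting these equal: −2p + 4 = p + 2 ⇒ −3p = -2 ⇒ p = 2/3, and the value is (-2)·(2/3) + 4 = 8/3.
For General C: with q = P(2), equating Top's and Bottom's payoffs gives −q + 3 = 2q + 2 ⇒ q = 1/3.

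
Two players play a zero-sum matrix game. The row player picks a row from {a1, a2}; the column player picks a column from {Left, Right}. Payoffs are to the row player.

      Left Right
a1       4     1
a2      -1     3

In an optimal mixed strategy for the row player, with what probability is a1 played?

4/7

Row minima: a1 → 1, a2 → -1; maximin = 1.
Column maxima: Left → 4, Right → 3; minimax = 3.
1 ≠ 3, so there is no saddle point; optimal play is mixed.
Let the row player play a1 with probability p. Expected payoff against Left: 4p + (-1)(1−p) = 5p − 1; against Right: 1p + 3(1−p) = −2p + 3.
Setting these equal: 5p − 1 = −2p + 3 ⇒ 7p = 4 ⇒ p = 4/7, and the value is (5)·(4/7) − 1 = 13/7.
For the column player: with q = P(Left), equating a1's and a2's payoffs gives 3q + 1 = −4q + 3 ⇒ q = 2/7.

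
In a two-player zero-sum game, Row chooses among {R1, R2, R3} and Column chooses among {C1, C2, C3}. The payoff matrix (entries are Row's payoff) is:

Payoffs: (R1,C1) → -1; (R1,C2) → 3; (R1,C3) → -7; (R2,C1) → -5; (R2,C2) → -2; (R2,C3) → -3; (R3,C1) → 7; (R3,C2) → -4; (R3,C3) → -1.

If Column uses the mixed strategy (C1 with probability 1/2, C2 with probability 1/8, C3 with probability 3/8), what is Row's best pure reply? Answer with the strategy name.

Expected payoff of R1: (1/2)·(-1) + (1/8)·3 + (3/8)·(-7) = -11/4.
Expected payoff of R2: (1/2)·(-5) + (1/8)·(-2) + (3/8)·(-3) = -31/8.
Expected payoff of R3: (1/2)·7 + (1/8)·(-4) + (3/8)·(-1) = 21/8.
The largest is 21/8, so Row's best response is R3.

R3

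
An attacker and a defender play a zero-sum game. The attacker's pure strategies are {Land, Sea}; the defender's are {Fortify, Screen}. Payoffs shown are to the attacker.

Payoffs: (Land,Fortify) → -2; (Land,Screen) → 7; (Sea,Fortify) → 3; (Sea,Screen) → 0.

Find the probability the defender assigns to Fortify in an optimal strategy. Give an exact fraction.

Row minima: Land → -2, Sea → 0; maximin = 0.
Column maxima: Fortify → 3, Screen → 7; minimax = 3.
0 ≠ 3, so there is no saddle point; optimal play is mixed.
Let the attacker play Land with probability p. Expected payoff against Fortify: (-2)p + 3(1−p) = −5p + 3; against Screen: 7p + 0(1−p) = 7p.
Setting these equal: −5p + 3 = 7p ⇒ −12p = -3 ⇒ p = 1/4, and the value is (-5)·(1/4) + 3 = 7/4.
For the defender: with q = P(Fortify), equating Land's and Sea's payoffs gives −9q + 7 = 3q ⇒ q = 7/12.

7/12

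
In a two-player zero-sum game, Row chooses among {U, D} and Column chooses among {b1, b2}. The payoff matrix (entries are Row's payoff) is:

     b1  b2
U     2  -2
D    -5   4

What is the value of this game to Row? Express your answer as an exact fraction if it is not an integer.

-2/13

Row minima: U → -2, D → -5; maximin = -2.
Column maxima: b1 → 2, b2 → 4; minimax = 2.
-2 ≠ 2, so there is no saddle point; optimal play is mixed.
Let Row play U with probability p. Expected payoff against b1: 2p + (-5)(1−p) = 7p − 5; against b2: (-2)p + 4(1−p) = −6p + 4.
Setting these equal: 7p − 5 = −6p + 4 ⇒ 13p = 9 ⇒ p = 9/13, and the value is (7)·(9/13) − 5 = -2/13.
For Column: with q = P(b1), equating U's and D's payoffs gives 4q − 2 = −9q + 4 ⇒ q = 6/13.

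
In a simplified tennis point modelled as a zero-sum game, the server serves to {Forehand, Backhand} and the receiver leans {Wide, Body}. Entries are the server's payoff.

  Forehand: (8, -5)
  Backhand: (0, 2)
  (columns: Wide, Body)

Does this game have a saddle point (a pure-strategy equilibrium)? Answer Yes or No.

No

Row minima: Forehand → -5, Backhand → 0; maximin = 0.
Column maxima: Wide → 8, Body → 2; minimax = 2.
0 ≠ 2, so no pure-strategy equilibrium exists.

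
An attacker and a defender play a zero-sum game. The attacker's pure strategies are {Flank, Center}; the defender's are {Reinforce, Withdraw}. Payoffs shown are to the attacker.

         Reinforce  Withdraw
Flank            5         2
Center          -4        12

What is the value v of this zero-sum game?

Row minima: Flank → 2, Center → -4; maximin = 2.
Column maxima: Reinforce → 5, Withdraw → 12; minimax = 5.
2 ≠ 5, so there is no saddle point; optimal play is mixed.
Let the attacker play Flank with probability p. Expected payoff against Reinforce: 5p + (-4)(1−p) = 9p − 4; against Withdraw: 2p + 12(1−p) = −10p + 12.
Setting these equal: 9p − 4 = −10p + 12 ⇒ 19p = 16 ⇒ p = 16/19, and the value is (9)·(16/19) − 4 = 68/19.
For the defender: with q = P(Reinforce), equating Flank's and Center's payoffs gives 3q + 2 = −16q + 12 ⇒ q = 10/19.

68/19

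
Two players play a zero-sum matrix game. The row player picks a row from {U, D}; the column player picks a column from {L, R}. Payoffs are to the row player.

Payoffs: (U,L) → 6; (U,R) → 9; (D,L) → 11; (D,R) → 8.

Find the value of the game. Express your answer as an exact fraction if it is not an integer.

17/2

Row minima: U → 6, D → 8; maximin = 8.
Column maxima: L → 11, R → 9; minimax = 9.
8 ≠ 9, so there is no saddle point; optimal play is mixed.
Let the row player play U with probability p. Expected payoff against L: 6p + 11(1−p) = −5p + 11; against R: 9p + 8(1−p) = p + 8.
Setting these equal: −5p + 11 = p + 8 ⇒ −6p = -3 ⇒ p = 1/2, and the value is (-5)·(1/2) + 11 = 17/2.
For the column player: with q = P(L), equating U's and D's payoffs gives −3q + 9 = 3q + 8 ⇒ q = 1/6.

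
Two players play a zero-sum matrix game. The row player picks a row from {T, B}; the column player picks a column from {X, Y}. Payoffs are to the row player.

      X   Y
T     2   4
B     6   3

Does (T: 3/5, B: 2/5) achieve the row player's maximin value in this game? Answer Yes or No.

Yes

Against X this mix gives (3/5)·2 + (2/5)·6 = 18/5.
Against Y this mix gives (3/5)·4 + (2/5)·3 = 18/5.
All of the column player's active replies (X, Y) yield 18/5, and no column does worse for the row player. The mix makes the column player indifferent and guarantees 18/5, so it is optimal.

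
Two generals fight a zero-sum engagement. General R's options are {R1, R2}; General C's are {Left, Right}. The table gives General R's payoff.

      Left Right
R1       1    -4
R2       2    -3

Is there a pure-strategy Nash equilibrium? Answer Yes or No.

Row minima: R1 → -4, R2 → -3; maximin = -3.
Column maxima: Left → 2, Right → -3; minimax = -3.
maximin = minimax = -3, so a saddle point exists.

Yes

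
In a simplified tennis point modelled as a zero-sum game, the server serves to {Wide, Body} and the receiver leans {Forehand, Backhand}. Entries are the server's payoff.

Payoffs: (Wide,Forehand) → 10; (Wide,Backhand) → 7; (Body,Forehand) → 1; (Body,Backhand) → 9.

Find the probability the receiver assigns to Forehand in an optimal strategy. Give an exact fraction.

Row minima: Wide → 7, Body → 1; maximin = 7.
Column maxima: Forehand → 10, Backhand → 9; minimax = 9.
7 ≠ 9, so there is no saddle point; optimal play is mixed.
Let the server play Wide with probability p. Expected payoff against Forehand: 10p + 1(1−p) = 9p + 1; against Backhand: 7p + 9(1−p) = −2p + 9.
Setting these equal: 9p + 1 = −2p + 9 ⇒ 11p = 8 ⇒ p = 8/11, and the value is (9)·(8/11) + 1 = 83/11.
For the receiver: with q = P(Forehand), equating Wide's and Body's payoffs gives 3q + 7 = −8q + 9 ⇒ q = 2/11.

2/11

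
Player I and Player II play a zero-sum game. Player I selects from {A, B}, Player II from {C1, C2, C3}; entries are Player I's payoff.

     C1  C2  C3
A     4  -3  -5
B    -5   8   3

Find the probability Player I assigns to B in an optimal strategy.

9/17

Row minima: A → -5, B → -5; maximin = -5.
Column maxima: C1 → 4, C2 → 8, C3 → 3; minimax = 3.
-5 ≠ 3, so there is no saddle point; optimal play is mixed.
C2 is strictly dominated by C3 (it gives Player I strictly more in every row), so Player II never plays it.
On the remaining 2×2 (A, B vs C1, C3):
Let Player I play A with probability p. Expected payoff against C1: 4p + (-5)(1−p) = 9p − 5; against C3: (-5)p + 3(1−p) = −8p + 3.
Setting these equal: 9p − 5 = −8p + 3 ⇒ 17p = 8 ⇒ p = 8/17, and the value is (9)·(8/17) − 5 = -13/17.
For Player II: with q = P(C1), equating A's and B's payoffs gives 9q − 5 = −8q + 3 ⇒ q = 8/17.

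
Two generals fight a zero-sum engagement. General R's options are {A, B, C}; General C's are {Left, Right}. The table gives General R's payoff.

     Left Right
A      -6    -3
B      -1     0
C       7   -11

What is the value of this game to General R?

-11/19

Row minima: A → -6, B → -1, C → -11; maximin = -1.
Column maxima: Left → 7, Right → 0; minimax = 0.
-1 ≠ 0, so there is no saddle point; optimal play is mixed.
A is strictly dominated by B, so General R never plays it.
On the remaining 2×2 (B, C vs Left, Right):
Let General R play B with probability p. Expected payoff against Left: (-1)p + 7(1−p) = −8p + 7; against Right: 0p + (-11)(1−p) = 11p − 11.
Setting these equal: −8p + 7 = 11p − 11 ⇒ −19p = -18 ⇒ p = 18/19, and the value is (-8)·(18/19) + 7 = -11/19.
For General C: with q = P(Left), equating B's and C's payoffs gives −q = 18q − 11 ⇒ q = 11/19.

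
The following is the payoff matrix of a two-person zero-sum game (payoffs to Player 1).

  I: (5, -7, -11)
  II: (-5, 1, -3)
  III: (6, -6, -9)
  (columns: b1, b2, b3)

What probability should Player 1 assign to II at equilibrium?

15/17

Row minima: I → -11, II → -5, III → -9; maximin = -5.
Column maxima: b1 → 6, b2 → 1, b3 → -3; minimax = -3.
-5 ≠ -3, so there is no saddle point; optimal play is mixed.
I is strictly dominated by III, so Player 1 never plays it.
b2 is strictly dominated by b3 (it gives Player 1 strictly more in every row), so Player 2 never plays it.
On the remaining 2×2 (II, III vs b1, b3):
Let Player 1 play II with probability p. Expected payoff against b1: (-5)p + 6(1−p) = −11p + 6; against b3: (-3)p + (-9)(1−p) = 6p − 9.
Setting these equal: −11p + 6 = 6p − 9 ⇒ −17p = -15 ⇒ p = 15/17, and the value is (-11)·(15/17) + 6 = -63/17.
For Player 2: with q = P(b1), equating II's and III's payoffs gives −2q − 3 = 15q − 9 ⇒ q = 6/17.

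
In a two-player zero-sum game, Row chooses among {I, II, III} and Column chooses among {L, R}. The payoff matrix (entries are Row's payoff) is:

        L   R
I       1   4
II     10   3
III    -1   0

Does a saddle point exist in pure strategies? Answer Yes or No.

Row minima: I → 1, II → 3, III → -1; maximin = 3.
Column maxima: L → 10, R → 4; minimax = 4.
3 ≠ 4, so no pure-strategy equilibrium exists.

No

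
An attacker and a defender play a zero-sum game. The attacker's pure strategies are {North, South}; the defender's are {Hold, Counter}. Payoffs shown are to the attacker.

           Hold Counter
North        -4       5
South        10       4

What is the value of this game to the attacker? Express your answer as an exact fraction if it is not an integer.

22/5

Row minima: North → -4, South → 4; maximin = 4.
Column maxima: Hold → 10, Counter → 5; minimax = 5.
4 ≠ 5, so there is no saddle point; optimal play is mixed.
Let the attacker play North with probability p. Expected payoff against Hold: (-4)p + 10(1−p) = −14p + 10; against Counter: 5p + 4(1−p) = p + 4.
Setting these equal: −14p + 10 = p + 4 ⇒ −15p = -6 ⇒ p = 2/5, and the value is (-14)·(2/5) + 10 = 22/5.
For the defender: with q = P(Hold), equating North's and South's payoffs gives −9q + 5 = 6q + 4 ⇒ q = 1/15.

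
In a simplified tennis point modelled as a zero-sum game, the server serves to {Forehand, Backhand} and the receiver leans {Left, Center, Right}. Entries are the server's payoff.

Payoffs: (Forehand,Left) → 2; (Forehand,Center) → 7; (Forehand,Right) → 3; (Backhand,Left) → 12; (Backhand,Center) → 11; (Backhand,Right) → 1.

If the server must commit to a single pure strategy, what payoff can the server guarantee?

Row minima: Forehand → 2, Backhand → 1.
The best of these is 2.

2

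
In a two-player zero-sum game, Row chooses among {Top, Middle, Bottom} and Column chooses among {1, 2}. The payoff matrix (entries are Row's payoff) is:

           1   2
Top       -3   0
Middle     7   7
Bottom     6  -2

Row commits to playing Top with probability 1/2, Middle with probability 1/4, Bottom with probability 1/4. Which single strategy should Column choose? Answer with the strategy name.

2

If Column plays 1, Row's expected payoff is (1/2)·(-3) + (1/4)·7 + (1/4)·6 = 7/4.
If Column plays 2, Row's expected payoff is (1/2)·0 + (1/4)·7 + (1/4)·(-2) = 5/4.
Column minimizes Row's payoff; the smallest is 5/4, so the best response is 2.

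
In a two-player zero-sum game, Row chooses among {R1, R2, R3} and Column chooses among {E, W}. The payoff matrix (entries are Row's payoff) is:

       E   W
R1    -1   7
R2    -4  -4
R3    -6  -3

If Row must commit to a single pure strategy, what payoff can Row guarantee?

-1

Row minima: R1 → -1, R2 → -4, R3 → -6.
The best of these is -1.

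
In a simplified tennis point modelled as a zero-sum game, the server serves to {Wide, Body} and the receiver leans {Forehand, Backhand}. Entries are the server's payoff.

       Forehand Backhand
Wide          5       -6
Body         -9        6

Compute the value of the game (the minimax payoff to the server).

-12/13

Row minima: Wide → -6, Body → -9; maximin = -6.
Column maxima: Forehand → 5, Backhand → 6; minimax = 5.
-6 ≠ 5, so there is no saddle point; optimal play is mixed.
Let the server play Wide with probability p. Expected payoff against Forehand: 5p + (-9)(1−p) = 14p − 9; against Backhand: (-6)p + 6(1−p) = −12p + 6.
Setting these equal: 14p − 9 = −12p + 6 ⇒ 26p = 15 ⇒ p = 15/26, and the value is (14)·(15/26) − 9 = -12/13.
For the receiver: with q = P(Forehand), equating Wide's and Body's payoffs gives 11q − 6 = −15q + 6 ⇒ q = 6/13.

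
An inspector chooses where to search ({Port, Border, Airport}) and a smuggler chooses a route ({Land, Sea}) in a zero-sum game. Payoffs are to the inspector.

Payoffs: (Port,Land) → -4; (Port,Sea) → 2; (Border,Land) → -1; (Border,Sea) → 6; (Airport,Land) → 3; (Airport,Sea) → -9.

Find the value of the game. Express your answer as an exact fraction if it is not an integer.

Row minima: Port → -4, Border → -1, Airport → -9; maximin = -1.
Column maxima: Land → 3, Sea → 6; minimax = 3.
-1 ≠ 3, so there is no saddle point; optimal play is mixed.
Port is strictly dominated by Border, so the inspector never plays it.
On the remaining 2×2 (Border, Airport vs Land, Sea):
Let the inspector play Border with probability p. Expected payoff against Land: (-1)p + 3(1−p) = −4p + 3; against Sea: 6p + (-9)(1−p) = 15p − 9.
Setting these equal: −4p + 3 = 15p − 9 ⇒ −19p = -12 ⇒ p = 12/19, and the value is (-4)·(12/19) + 3 = 9/19.
For the smuggler: with q = P(Land), equating Border's and Airport's payoffs gives −7q + 6 = 12q − 9 ⇒ q = 15/19.

9/19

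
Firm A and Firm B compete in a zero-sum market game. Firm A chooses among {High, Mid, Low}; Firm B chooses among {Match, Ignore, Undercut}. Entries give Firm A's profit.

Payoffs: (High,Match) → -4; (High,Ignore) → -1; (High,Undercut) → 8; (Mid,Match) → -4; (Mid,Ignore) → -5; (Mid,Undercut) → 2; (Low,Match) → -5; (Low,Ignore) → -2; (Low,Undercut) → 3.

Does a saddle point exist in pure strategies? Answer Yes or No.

Row minima: High → -4, Mid → -5, Low → -5; maximin = -4.
Column maxima: Match → -4, Ignore → -1, Undercut → 8; minimax = -4.
maximin = minimax = -4, so a saddle point exists.

Yes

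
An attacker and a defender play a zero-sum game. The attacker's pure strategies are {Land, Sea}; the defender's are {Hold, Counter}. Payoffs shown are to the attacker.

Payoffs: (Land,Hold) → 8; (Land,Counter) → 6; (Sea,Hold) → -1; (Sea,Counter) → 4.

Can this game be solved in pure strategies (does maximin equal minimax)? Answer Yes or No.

Yes

Row minima: Land → 6, Sea → -1; maximin = 6.
Column maxima: Hold → 8, Counter → 6; minimax = 6.
maximin = minimax = 6, so a saddle point exists.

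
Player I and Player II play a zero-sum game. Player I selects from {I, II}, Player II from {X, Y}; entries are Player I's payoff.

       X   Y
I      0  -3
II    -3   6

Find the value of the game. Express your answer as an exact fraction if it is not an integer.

-3/4

Row minima: I → -3, II → -3; maximin = -3.
Column maxima: X → 0, Y → 6; minimax = 0.
-3 ≠ 0, so there is no saddle point; optimal play is mixed.
Let Player I play I with probability p. Expected payoff against X: 0p + (-3)(1−p) = 3p − 3; against Y: (-3)p + 6(1−p) = −9p + 6.
Setting these equal: 3p − 3 = −9p + 6 ⇒ 12p = 9 ⇒ p = 3/4, and the value is (3)·(3/4) − 3 = -3/4.
For Player II: with q = P(X), equating I's and II's payoffs gives 3q − 3 = −9q + 6 ⇒ q = 3/4.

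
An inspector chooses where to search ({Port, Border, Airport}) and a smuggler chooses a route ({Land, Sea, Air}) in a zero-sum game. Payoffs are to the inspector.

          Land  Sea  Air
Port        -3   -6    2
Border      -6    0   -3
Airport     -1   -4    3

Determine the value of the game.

Row minima: Port → -6, Border → -6, Airport → -4; maximin = -4.
Column maxima: Land → -1, Sea → 0, Air → 3; minimax = -1.
-4 ≠ -1, so there is no saddle point; optimal play is mixed.
Port is strictly dominated by Airport, so the inspector never plays it.
Air is strictly dominated by Land (it gives the inspector strictly more in every row), so the smuggler never plays it.
On the remaining 2×2 (Border, Airport vs Land, Sea):
Let the inspector play Border with probability p. Expected payoff against Land: (-6)p + (-1)(1−p) = −5p − 1; against Sea: 0p + (-4)(1−p) = 4p − 4.
Setting these equal: −5p − 1 = 4p − 4 ⇒ −9p = -3 ⇒ p = 1/3, and the value is (-5)·(1/3) − 1 = -8/3.
For the smuggler: with q = P(Land), equating Border's and Airport's payoffs gives −6q = 3q − 4 ⇒ q = 4/9.

-8/3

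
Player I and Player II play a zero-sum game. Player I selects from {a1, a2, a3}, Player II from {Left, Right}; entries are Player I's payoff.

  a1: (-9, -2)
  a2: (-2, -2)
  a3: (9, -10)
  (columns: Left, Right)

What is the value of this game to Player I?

Row minima: a1 → -9, a2 → -2, a3 → -10; maximin = -2.
Column maxima: Left → 9, Right → -2; minimax = -2.
Since maximin = minimax = -2, there is a saddle point and the value is -2.

-2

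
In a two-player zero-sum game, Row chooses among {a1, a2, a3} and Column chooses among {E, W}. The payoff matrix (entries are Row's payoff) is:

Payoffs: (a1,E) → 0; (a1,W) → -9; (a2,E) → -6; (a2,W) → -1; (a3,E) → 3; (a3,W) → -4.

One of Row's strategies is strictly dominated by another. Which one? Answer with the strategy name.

a1

a3 gives a strictly higher payoff than a1 against every column: 3 > 0, -4 > -9.
So a1 is strictly dominated and Row never plays it.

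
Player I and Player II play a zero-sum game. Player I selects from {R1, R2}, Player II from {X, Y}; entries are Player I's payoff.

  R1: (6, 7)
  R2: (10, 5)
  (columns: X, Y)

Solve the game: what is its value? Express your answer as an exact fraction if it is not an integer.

20/3

Row minima: R1 → 6, R2 → 5; maximin = 6.
Column maxima: X → 10, Y → 7; minimax = 7.
6 ≠ 7, so there is no saddle point; optimal play is mixed.
Let Player I play R1 with probability p. Expected payoff against X: 6p + 10(1−p) = −4p + 10; against Y: 7p + 5(1−p) = 2p + 5.
Setting these equal: −4p + 10 = 2p + 5 ⇒ −6p = -5 ⇒ p = 5/6, and the value is (-4)·(5/6) + 10 = 20/3.
For Player II: with q = P(X), equating R1's and R2's payoffs gives −q + 7 = 5q + 5 ⇒ q = 1/3.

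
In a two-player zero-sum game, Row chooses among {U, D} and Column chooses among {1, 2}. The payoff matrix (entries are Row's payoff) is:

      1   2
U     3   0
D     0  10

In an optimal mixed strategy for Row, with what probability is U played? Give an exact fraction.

Row minima: U → 0, D → 0; maximin = 0.
Column maxima: 1 → 3, 2 → 10; minimax = 3.
0 ≠ 3, so there is no saddle point; optimal play is mixed.
Let Row play U with probability p. Expected payoff against 1: 3p + 0(1−p) = 3p; against 2: 0p + 10(1−p) = −10p + 10.
Setting these equal: 3p = −10p + 10 ⇒ 13p = 10 ⇒ p = 10/13, and the value is (3)·(10/13) = 30/13.
For Column: with q = P(1), equating U's and D's payoffs gives 3q = −10q + 10 ⇒ q = 10/13.

10/13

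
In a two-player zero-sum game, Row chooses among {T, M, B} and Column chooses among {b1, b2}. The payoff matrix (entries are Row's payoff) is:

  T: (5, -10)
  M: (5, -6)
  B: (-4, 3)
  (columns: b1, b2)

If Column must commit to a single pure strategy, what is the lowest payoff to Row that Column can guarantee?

Column maxima: b1 → 5, b2 → 3.
The smallest of these is 3.

3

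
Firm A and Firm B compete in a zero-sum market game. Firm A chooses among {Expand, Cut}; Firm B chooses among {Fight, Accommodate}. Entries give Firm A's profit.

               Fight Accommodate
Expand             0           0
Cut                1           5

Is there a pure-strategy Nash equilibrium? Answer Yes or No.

Row minima: Expand → 0, Cut → 1; maximin = 1.
Column maxima: Fight → 1, Accommodate → 5; minimax = 1.
maximin = minimax = 1, so a saddle point exists.

Yes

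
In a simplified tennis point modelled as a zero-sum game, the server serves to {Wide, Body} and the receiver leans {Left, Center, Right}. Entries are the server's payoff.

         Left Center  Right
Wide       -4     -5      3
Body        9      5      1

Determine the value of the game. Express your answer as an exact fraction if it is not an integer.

Row minima: Wide → -5, Body → 1; maximin = 1.
Column maxima: Left → 9, Center → 5, Right → 3; minimax = 3.
1 ≠ 3, so there is no saddle point; optimal play is mixed.
Left is strictly dominated by Center (it gives the server strictly more in every row), so the receiver never plays it.
On the remaining 2×2 (Wide, Body vs Center, Right):
Let the server play Wide with probability p. Expected payoff against Center: (-5)p + 5(1−p) = −10p + 5; against Right: 3p + 1(1−p) = 2p + 1.
Setting these equal: −10p + 5 = 2p + 1 ⇒ −12p = -4 ⇒ p = 1/3, and the value is (-10)·(1/3) + 5 = 5/3.
For the receiver: with q = P(Center), equating Wide's and Body's payoffs gives −8q + 3 = 4q + 1 ⇒ q = 1/6.

5/3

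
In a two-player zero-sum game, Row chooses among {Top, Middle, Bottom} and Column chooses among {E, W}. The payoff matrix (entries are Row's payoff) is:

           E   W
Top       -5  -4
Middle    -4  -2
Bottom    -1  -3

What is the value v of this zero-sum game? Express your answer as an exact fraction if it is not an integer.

Row minima: Top → -5, Middle → -4, Bottom → -3; maximin = -3.
Column maxima: E → -1, W → -2; minimax = -2.
-3 ≠ -2, so there is no saddle point; optimal play is mixed.
Top is strictly dominated by Middle, so Row never plays it.
On the remaining 2×2 (Middle, Bottom vs E, W):
Let Row play Middle with probability p. Expected payoff against E: (-4)p + (-1)(1−p) = −3p − 1; against W: (-2)p + (-3)(1−p) = p − 3.
Setting these equal: −3p − 1 = p − 3 ⇒ −4p = -2 ⇒ p = 1/2, and the value is (-3)·(1/2) − 1 = -5/2.
For Column: with q = P(E), equating Middle's and Bottom's payoffs gives −2q − 2 = 2q − 3 ⇒ q = 1/4.

-5/2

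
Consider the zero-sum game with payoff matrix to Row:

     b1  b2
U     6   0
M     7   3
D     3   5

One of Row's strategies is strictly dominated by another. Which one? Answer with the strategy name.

M gives a strictly higher payoff than U against every column: 7 > 6, 3 > 0.
So U is strictly dominated and Row never plays it.

U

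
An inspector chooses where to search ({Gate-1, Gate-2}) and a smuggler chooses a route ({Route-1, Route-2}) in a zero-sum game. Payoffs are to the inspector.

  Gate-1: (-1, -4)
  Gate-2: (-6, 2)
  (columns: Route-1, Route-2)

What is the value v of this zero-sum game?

-26/11

Row minima: Gate-1 → -4, Gate-2 → -6; maximin = -4.
Column maxima: Route-1 → -1, Route-2 → 2; minimax = -1.
-4 ≠ -1, so there is no saddle point; optimal play is mixed.
Let the inspector play Gate-1 with probability p. Expected payoff against Route-1: (-1)p + (-6)(1−p) = 5p − 6; against Route-2: (-4)p + 2(1−p) = −6p + 2.
Setting these equal: 5p − 6 = −6p + 2 ⇒ 11p = 8 ⇒ p = 8/11, and the value is (5)·(8/11) − 6 = -26/11.
For the smuggler: with q = P(Route-1), equating Gate-1's and Gate-2's payoffs gives 3q − 4 = −8q + 2 ⇒ q = 6/11.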